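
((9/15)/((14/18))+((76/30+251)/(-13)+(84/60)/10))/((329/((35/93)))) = -253769/11932830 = -0.02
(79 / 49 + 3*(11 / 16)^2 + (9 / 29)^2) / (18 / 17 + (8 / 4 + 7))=560716355 / 1803965184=0.31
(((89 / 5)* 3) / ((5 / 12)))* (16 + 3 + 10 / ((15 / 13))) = 88644 / 25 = 3545.76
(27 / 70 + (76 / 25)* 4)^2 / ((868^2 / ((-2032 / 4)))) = -2448671887 / 23073610000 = -0.11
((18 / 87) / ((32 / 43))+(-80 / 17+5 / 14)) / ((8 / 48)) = -674307 / 27608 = -24.42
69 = 69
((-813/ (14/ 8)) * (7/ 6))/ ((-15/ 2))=72.27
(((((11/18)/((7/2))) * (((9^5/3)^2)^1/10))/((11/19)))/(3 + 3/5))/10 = 90876411/280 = 324558.61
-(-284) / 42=142 / 21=6.76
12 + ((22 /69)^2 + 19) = 148075 /4761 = 31.10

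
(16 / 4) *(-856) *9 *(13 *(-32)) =12819456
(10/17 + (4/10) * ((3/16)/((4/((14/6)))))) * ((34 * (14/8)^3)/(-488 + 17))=-196539/803840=-0.24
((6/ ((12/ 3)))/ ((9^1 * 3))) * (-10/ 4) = -5/ 36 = -0.14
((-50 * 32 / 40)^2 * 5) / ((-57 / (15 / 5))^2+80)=8000 / 441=18.14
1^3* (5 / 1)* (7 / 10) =7 / 2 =3.50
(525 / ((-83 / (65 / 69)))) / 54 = -11375 / 103086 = -0.11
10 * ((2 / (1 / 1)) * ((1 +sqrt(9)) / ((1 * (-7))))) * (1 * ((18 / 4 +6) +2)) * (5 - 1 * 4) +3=-979 / 7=-139.86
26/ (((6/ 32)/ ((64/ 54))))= 13312/ 81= 164.35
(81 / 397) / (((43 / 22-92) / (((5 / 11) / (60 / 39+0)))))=-1053 / 1572914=-0.00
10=10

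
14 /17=0.82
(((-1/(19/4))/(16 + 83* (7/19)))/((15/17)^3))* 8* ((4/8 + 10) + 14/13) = -23661008/38829375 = -0.61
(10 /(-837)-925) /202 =-4.58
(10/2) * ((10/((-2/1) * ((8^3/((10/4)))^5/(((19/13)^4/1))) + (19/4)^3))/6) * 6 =-1303210000000/4116073883841170375817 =-0.00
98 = 98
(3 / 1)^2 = 9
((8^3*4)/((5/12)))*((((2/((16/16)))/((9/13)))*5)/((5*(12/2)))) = 106496/45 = 2366.58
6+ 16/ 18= 62/ 9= 6.89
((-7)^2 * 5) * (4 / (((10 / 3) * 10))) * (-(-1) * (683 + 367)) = 30870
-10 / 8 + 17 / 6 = 19 / 12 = 1.58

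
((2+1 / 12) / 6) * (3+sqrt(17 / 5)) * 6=5 * sqrt(85) / 12+25 / 4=10.09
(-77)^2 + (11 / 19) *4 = 112695 / 19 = 5931.32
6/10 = 3/5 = 0.60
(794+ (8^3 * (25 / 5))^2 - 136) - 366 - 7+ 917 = 6554802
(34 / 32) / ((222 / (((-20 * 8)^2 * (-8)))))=-108800 / 111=-980.18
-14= -14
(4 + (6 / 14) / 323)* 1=9047 / 2261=4.00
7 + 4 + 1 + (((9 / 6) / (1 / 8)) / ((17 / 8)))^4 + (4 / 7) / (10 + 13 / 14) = 773471476 / 751689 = 1028.98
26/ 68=13/ 34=0.38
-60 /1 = -60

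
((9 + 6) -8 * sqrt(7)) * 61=915 -488 * sqrt(7)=-376.13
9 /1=9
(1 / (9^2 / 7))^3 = 343 / 531441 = 0.00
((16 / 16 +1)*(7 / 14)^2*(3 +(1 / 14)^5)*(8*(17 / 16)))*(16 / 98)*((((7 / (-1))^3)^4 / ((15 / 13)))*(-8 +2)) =-149824964928.28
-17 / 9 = -1.89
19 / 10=1.90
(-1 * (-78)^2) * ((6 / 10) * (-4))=73008 / 5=14601.60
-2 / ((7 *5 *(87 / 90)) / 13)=-156 / 203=-0.77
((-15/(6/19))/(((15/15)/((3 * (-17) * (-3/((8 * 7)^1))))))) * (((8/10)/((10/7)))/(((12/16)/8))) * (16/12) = -5168/5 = -1033.60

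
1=1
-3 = -3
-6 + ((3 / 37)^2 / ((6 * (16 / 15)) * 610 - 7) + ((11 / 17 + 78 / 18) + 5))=120333782 / 30231627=3.98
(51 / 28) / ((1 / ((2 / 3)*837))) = 14229 / 14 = 1016.36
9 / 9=1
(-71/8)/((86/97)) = -6887/688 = -10.01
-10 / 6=-5 / 3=-1.67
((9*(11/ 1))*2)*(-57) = -11286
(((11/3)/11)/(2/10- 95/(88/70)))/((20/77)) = -847/49743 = -0.02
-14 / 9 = -1.56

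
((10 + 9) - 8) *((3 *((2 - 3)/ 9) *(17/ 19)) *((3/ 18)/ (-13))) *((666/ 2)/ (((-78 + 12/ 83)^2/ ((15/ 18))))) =238324955/ 123769064016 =0.00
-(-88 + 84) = 4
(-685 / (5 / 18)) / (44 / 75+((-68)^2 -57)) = -184950 / 342569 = -0.54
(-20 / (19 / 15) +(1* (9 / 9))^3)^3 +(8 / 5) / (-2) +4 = -110830461 / 34295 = -3231.68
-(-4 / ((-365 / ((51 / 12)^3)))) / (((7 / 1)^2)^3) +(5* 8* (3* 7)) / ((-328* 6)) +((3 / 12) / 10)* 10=-4981460093 / 28169876560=-0.18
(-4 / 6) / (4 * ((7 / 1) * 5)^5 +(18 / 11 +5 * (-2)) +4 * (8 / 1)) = -11 / 3466444140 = -0.00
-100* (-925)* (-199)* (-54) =994005000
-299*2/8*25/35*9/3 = -4485/28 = -160.18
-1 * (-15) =15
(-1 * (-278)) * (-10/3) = -2780/3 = -926.67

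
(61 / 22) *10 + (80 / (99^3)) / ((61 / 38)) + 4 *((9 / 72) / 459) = 55800662647 / 2012400126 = 27.73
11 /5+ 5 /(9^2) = 916 /405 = 2.26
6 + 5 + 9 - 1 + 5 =24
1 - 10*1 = -9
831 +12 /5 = 4167 /5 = 833.40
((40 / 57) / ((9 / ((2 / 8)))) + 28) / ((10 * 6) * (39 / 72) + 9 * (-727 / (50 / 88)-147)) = -718700 / 328478517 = -0.00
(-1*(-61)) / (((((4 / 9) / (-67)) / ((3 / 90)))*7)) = -12261 / 280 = -43.79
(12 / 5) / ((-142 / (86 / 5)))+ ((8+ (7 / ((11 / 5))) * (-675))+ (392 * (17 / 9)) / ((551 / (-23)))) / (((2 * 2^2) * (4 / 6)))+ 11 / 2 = -207480539873 / 516397200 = -401.78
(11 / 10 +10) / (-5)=-111 / 50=-2.22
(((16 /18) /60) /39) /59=2 /310635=0.00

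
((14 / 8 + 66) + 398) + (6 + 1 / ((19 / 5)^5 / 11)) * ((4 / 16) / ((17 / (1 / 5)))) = 196058774057 / 420936830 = 465.77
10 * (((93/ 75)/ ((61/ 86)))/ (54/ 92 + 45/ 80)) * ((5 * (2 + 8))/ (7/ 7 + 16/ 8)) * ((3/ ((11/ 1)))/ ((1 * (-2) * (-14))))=4905440/ 1986831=2.47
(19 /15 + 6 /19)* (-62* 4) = -111848 /285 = -392.45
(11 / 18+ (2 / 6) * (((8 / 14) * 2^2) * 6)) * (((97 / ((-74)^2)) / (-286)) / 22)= -63341 / 4341328992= -0.00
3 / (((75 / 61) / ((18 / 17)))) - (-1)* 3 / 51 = 1123 / 425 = 2.64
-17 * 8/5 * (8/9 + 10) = -13328/45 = -296.18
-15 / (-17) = 15 / 17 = 0.88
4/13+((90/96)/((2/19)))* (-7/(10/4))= -5123/208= -24.63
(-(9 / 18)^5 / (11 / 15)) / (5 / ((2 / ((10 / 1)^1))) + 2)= -5 / 3168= -0.00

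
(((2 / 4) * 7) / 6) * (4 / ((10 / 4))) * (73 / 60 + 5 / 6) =287 / 150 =1.91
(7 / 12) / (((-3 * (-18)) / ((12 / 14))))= 1 / 108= 0.01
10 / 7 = 1.43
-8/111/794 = -4/44067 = -0.00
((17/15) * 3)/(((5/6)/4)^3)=235008/625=376.01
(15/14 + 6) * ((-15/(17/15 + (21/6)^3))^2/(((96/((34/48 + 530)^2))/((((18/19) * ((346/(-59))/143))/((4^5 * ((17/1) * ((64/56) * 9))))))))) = -473613618999375/905607785624502272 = -0.00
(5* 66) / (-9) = -110 / 3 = -36.67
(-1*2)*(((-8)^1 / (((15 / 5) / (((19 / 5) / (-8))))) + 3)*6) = -51.20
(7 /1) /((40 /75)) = 105 /8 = 13.12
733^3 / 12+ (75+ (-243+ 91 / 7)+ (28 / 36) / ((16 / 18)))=787661975 / 24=32819248.96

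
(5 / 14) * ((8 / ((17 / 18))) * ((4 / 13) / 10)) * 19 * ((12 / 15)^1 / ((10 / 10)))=10944 / 7735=1.41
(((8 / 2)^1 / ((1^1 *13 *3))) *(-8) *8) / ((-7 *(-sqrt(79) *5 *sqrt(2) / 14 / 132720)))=-28672 *sqrt(158) / 13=-27723.19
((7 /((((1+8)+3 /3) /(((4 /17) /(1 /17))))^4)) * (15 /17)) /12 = 28 /2125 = 0.01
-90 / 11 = -8.18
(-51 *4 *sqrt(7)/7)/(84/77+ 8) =-561 *sqrt(7)/175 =-8.48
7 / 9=0.78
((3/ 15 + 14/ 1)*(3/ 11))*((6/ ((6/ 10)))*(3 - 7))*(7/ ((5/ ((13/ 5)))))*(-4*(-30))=-67664.29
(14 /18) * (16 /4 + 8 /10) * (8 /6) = 224 /45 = 4.98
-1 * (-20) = 20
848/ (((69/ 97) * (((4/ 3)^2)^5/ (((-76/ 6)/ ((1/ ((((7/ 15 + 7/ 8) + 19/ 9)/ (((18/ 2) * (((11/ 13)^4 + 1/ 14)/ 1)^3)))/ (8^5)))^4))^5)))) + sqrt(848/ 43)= -1113076813249485625327682560685887342076341423137046703549860062404083092826023060747535399743057026152539030946336458206131068795028830276642865975418455590892996440655423341258940781461053732642457840230047555587710169871775476637157755821943897173591767974811714005214839488599339590380780307721344599784897741073903642353509461979365406516822994188303975671526647942559100750441437877359/ 210761167080668245251043223383286393516718295818985824198759162469891080456356782854818646407387408505823131441147952168256872935489060225528215968454771102822425279614613107440078190288332283637264319063909319835336187831613446942973627631900485204443286377846550492400104542971585660971521526120018198409551302243083940742068190602902864022886670682561682247571481330724871349551392358400000000000000000000000000000000000000000000000000000000000000000000000000000000 + 4 * sqrt(2279)/ 43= 4.44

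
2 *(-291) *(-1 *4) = 2328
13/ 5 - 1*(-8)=53/ 5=10.60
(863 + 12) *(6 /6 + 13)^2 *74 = 12691000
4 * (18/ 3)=24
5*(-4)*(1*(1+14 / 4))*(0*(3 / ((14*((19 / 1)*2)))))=0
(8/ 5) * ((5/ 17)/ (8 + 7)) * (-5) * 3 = -8/ 17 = -0.47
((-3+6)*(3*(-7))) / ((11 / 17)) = -97.36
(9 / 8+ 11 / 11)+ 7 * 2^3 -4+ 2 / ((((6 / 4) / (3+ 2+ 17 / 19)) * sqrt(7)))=64 * sqrt(7) / 57+ 433 / 8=57.10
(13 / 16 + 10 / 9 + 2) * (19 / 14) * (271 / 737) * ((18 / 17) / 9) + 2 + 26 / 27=120987395 / 37887696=3.19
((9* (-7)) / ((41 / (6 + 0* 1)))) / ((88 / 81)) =-15309 / 1804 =-8.49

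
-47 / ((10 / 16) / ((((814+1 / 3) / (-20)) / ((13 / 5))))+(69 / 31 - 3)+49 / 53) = -377301806 / 886457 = -425.63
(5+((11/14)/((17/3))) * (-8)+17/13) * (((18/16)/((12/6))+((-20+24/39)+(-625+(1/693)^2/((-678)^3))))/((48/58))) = -292164106754525583930619/72243779520989748672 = -4044.14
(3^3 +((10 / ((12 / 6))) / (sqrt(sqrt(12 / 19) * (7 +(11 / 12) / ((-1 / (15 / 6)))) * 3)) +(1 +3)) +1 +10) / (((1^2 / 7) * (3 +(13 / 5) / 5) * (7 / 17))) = 2125 * sqrt(113) * 19^(1 / 4) * 3^(3 / 4) / 14916 +8925 / 44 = 210.05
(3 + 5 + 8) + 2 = 18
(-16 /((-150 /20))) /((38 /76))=64 /15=4.27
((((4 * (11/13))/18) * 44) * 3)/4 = 242/39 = 6.21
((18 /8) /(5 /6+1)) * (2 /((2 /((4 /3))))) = 18 /11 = 1.64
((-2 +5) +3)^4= 1296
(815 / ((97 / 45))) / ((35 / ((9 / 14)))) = 66015 / 9506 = 6.94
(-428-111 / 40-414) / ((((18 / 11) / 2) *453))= -371701 / 163080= -2.28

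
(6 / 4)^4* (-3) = -243 / 16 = -15.19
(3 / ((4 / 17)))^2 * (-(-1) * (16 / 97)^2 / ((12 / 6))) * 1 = 20808 / 9409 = 2.21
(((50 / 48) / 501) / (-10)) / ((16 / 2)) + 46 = 8849659 / 192384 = 46.00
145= 145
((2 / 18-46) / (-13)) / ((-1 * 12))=-413 / 1404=-0.29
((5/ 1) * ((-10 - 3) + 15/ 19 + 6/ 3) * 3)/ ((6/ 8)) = -3880/ 19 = -204.21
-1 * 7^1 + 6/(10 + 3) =-85/13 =-6.54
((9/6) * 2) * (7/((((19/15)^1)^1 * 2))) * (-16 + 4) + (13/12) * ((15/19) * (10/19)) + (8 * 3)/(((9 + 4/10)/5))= -2927065/33934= -86.26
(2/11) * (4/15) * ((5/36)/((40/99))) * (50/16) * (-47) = -2.45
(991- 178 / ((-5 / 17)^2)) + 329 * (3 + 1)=6233 / 25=249.32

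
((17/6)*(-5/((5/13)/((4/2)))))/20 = -221/60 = -3.68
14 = 14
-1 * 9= -9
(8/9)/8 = 1/9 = 0.11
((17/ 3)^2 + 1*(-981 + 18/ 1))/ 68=-4189/ 306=-13.69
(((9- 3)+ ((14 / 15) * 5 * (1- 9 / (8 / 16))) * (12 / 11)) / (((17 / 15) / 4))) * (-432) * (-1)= -22965120 / 187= -122808.13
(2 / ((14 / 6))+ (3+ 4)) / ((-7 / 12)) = -660 / 49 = -13.47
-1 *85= -85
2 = 2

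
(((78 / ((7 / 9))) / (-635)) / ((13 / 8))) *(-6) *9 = 23328 / 4445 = 5.25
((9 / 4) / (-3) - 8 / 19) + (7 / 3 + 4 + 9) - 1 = 3001 / 228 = 13.16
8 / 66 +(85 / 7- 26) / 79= -989 / 18249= -0.05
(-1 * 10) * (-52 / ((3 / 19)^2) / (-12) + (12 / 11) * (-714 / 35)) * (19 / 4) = -4276273 / 594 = -7199.11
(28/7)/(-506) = -2/253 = -0.01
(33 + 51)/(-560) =-3/20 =-0.15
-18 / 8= -9 / 4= -2.25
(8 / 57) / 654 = 4 / 18639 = 0.00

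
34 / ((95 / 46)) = 1564 / 95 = 16.46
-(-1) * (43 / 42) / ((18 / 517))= 22231 / 756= 29.41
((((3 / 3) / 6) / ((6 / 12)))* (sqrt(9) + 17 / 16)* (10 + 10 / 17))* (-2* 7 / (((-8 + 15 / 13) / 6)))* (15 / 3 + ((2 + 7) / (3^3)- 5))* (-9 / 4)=-798525 / 6052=-131.94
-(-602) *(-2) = -1204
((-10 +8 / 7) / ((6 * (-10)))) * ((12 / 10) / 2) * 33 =1023 / 350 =2.92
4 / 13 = 0.31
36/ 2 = 18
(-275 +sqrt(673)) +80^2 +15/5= sqrt(673) +6128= 6153.94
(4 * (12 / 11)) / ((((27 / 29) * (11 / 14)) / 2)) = 12992 / 1089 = 11.93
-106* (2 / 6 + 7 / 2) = -1219 / 3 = -406.33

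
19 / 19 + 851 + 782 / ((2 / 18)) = 7890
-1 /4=-0.25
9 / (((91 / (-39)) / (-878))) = 23706 / 7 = 3386.57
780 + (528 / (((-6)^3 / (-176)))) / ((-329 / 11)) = 765.62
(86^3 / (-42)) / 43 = -7396 / 21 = -352.19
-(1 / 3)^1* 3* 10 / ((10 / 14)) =-14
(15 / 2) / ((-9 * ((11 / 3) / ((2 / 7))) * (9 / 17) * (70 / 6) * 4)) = -17 / 6468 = -0.00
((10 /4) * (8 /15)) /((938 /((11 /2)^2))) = 121 /2814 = 0.04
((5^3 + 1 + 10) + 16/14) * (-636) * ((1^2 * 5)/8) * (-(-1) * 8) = -436114.29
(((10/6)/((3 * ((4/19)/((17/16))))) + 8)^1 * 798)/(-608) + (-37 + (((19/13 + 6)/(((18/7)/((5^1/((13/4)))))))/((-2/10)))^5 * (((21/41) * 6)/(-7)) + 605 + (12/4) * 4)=92391040226666909340086317/37974089897853797376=2433002.09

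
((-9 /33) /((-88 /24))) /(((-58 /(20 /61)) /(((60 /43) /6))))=-0.00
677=677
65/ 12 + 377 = 4589/ 12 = 382.42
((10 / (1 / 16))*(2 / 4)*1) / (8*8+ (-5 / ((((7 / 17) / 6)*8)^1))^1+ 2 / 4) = 2240 / 1551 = 1.44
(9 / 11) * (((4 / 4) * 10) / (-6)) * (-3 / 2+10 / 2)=-105 / 22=-4.77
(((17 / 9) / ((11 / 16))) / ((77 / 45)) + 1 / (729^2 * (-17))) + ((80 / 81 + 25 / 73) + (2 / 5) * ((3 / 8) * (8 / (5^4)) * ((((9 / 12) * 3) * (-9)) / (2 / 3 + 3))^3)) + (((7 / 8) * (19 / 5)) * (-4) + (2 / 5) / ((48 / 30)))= -6413643331006331207 / 614473182407700000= -10.44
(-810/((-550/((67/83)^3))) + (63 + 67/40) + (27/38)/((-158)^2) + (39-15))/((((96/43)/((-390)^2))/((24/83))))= 109081541842524099810/61903162704449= 1762131.97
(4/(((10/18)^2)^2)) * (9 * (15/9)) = 78732/125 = 629.86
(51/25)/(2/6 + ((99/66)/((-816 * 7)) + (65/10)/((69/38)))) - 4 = -29802916/8567425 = -3.48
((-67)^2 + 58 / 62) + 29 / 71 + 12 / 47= 464539021 / 103447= 4490.60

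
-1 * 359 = -359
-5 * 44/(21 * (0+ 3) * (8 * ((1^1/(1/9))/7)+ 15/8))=-1760/6129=-0.29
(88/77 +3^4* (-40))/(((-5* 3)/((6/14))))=22672/245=92.54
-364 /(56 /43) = -559 /2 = -279.50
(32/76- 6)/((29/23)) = -2438/551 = -4.42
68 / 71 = 0.96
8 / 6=4 / 3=1.33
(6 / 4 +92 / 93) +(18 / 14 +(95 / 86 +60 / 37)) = 6733595 / 1035741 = 6.50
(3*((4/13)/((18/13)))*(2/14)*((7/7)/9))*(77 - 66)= 22/189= 0.12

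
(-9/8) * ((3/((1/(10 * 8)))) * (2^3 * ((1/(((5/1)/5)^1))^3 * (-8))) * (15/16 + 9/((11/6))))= 1111320/11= 101029.09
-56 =-56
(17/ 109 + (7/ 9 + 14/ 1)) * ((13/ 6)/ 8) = 95225/ 23544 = 4.04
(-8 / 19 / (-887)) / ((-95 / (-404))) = 3232 / 1601035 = 0.00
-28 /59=-0.47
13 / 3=4.33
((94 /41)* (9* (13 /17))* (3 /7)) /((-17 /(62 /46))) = -1022814 /1907689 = -0.54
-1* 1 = -1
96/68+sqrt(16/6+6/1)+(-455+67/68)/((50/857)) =-26453361/3400+sqrt(78)/3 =-7777.46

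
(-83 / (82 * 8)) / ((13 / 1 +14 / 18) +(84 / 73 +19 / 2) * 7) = -54531 / 38070632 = -0.00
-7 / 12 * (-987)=2303 / 4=575.75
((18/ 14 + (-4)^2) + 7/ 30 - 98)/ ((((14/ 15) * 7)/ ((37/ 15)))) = -625337/ 20580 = -30.39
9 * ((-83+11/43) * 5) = -160110/43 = -3723.49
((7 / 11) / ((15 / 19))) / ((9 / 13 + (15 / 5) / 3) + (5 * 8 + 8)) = 91 / 5610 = 0.02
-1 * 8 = -8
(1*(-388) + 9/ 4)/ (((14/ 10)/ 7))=-7715/ 4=-1928.75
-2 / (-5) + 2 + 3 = 27 / 5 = 5.40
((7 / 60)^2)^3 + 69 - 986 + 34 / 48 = -42750503882351 / 46656000000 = -916.29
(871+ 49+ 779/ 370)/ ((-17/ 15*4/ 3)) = -3070611/ 5032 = -610.22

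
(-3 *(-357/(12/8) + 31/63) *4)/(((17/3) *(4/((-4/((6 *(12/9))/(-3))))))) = 44889/238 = 188.61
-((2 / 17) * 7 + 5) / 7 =-99 / 119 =-0.83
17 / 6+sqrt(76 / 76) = 23 / 6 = 3.83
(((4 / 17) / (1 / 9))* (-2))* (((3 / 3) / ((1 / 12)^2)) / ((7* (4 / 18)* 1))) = -392.07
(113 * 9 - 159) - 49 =809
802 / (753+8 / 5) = 4010 / 3773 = 1.06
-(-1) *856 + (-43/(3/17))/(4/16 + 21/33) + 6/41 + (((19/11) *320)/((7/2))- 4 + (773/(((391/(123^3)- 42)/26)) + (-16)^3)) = -10076030479299844/2624401096317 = -3839.36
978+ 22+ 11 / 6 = 6011 / 6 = 1001.83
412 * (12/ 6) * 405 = 333720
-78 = -78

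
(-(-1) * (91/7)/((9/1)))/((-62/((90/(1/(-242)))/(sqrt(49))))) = 15730/217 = 72.49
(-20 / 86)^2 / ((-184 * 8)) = -25 / 680432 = -0.00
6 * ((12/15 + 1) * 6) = 324/5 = 64.80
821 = 821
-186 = -186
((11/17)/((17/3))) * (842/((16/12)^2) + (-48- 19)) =107349/2312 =46.43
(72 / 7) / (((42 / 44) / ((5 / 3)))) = 880 / 49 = 17.96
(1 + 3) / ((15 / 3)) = 4 / 5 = 0.80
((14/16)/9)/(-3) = -7/216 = -0.03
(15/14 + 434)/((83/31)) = 188821/1162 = 162.50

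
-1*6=-6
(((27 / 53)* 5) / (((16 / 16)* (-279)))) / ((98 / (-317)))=4755 / 161014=0.03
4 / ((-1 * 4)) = -1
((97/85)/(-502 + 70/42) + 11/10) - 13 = -607421/51034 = -11.90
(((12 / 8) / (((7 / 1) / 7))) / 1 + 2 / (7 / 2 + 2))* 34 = 697 / 11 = 63.36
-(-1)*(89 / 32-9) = -199 / 32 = -6.22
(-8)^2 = 64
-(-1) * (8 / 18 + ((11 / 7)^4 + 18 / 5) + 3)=1419962 / 108045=13.14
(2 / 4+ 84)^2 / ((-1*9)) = -28561 / 36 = -793.36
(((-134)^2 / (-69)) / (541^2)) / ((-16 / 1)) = 4489 / 80779956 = 0.00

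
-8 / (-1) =8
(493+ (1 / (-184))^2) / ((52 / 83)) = 1385353747 / 1760512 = 786.90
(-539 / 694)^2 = 290521 / 481636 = 0.60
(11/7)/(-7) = -11/49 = -0.22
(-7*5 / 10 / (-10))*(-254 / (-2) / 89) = 889 / 1780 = 0.50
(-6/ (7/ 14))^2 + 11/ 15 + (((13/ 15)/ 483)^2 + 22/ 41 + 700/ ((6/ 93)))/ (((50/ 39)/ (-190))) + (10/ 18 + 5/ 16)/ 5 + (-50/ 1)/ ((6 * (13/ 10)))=-1607911.03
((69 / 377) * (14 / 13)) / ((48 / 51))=8211 / 39208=0.21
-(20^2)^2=-160000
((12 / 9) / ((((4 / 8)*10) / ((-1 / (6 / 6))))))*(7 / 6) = -14 / 45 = -0.31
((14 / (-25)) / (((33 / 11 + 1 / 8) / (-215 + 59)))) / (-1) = -17472 / 625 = -27.96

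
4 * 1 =4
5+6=11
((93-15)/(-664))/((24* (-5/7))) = 91/13280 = 0.01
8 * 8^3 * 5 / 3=20480 / 3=6826.67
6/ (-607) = -6/ 607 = -0.01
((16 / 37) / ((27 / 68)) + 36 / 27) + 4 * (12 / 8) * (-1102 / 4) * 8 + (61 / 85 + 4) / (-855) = -106657519211 / 8066925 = -13221.58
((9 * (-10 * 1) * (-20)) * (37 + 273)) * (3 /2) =837000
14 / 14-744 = -743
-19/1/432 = -19/432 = -0.04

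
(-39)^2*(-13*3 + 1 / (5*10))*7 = -20751003 / 50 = -415020.06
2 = 2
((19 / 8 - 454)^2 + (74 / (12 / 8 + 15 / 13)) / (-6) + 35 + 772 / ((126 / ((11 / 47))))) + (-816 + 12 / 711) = 69961044174961 / 344328768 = 203180.94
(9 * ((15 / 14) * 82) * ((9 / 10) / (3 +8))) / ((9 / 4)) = 2214 / 77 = 28.75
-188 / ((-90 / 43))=4042 / 45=89.82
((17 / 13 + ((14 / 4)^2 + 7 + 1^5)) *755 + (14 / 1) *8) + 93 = 857015 / 52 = 16481.06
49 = 49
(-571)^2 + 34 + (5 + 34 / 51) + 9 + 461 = 979652 / 3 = 326550.67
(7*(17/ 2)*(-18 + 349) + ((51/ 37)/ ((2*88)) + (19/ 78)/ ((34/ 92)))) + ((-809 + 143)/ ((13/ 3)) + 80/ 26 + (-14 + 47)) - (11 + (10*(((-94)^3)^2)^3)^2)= -46540457684371541263611426726497874420888152621108768328779227197189435462268115/ 4317456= -10779602081496960539635250000000000000000000000000000000000000000000000000.00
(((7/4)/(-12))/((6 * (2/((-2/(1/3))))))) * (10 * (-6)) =-35/8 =-4.38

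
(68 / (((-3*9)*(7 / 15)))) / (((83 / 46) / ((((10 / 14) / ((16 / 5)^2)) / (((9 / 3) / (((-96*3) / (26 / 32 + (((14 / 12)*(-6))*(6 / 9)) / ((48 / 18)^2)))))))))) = 1564000 / 12201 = 128.19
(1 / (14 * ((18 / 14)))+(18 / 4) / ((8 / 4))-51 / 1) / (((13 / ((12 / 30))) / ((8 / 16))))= -1753 / 2340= -0.75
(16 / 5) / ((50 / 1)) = 8 / 125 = 0.06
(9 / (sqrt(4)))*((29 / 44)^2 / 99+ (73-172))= -18973895 / 42592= -445.48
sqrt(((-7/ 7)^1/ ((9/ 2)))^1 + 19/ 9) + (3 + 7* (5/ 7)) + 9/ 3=sqrt(17)/ 3 + 11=12.37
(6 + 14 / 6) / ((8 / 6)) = 25 / 4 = 6.25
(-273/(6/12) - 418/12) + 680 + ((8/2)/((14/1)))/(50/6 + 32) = 504001/5082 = 99.17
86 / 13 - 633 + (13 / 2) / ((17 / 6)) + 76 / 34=-137430 / 221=-621.86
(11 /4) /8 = 0.34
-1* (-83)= 83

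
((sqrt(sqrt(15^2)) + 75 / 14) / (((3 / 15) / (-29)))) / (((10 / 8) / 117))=-508950 / 7-13572*sqrt(15)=-125271.27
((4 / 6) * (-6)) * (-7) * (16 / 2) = 224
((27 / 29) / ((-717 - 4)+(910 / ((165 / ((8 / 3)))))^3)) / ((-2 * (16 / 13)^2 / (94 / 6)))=-69363764613 / 35442788286976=-0.00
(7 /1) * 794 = 5558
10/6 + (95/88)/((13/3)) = 6575/3432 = 1.92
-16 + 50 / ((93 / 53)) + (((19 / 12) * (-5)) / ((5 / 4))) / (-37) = 43583 / 3441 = 12.67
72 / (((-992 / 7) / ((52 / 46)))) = -819 / 1426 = -0.57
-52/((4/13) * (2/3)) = -507/2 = -253.50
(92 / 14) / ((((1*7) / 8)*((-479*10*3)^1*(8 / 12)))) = -92 / 117355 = -0.00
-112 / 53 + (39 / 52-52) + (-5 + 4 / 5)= -57.56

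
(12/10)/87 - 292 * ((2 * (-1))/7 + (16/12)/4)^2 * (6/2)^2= -42242/7105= -5.95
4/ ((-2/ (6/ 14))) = -6/ 7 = -0.86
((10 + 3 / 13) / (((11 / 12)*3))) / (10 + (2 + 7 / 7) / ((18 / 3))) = 152 / 429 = 0.35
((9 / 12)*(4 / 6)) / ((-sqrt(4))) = -1 / 4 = -0.25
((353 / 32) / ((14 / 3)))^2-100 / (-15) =7378523 / 602112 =12.25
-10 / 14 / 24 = -5 / 168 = -0.03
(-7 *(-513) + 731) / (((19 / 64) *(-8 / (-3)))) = 103728 / 19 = 5459.37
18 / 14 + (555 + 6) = 562.29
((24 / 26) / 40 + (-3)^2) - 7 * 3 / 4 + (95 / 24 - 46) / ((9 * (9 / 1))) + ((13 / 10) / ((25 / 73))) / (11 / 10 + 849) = 17501231533 / 5370931800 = 3.26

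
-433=-433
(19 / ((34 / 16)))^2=23104 / 289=79.94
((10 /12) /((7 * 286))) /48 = 5 /576576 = 0.00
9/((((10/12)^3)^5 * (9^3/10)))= 11609505792/6103515625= 1.90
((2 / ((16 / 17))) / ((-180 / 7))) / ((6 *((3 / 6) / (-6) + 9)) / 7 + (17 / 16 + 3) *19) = -833 / 855090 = -0.00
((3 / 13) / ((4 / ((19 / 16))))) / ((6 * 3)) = 19 / 4992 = 0.00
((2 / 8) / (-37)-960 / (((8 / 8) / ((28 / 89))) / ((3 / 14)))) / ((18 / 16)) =-1705138 / 29637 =-57.53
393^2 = 154449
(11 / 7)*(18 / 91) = 198 / 637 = 0.31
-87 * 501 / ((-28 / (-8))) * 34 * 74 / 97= -219329784 / 679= -323018.83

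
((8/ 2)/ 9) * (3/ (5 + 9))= 2/ 21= 0.10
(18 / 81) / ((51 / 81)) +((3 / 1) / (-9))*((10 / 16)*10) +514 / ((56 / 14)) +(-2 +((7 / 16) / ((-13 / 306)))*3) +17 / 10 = 2534659 / 26520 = 95.58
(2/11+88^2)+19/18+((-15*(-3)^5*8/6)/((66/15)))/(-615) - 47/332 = 7743.30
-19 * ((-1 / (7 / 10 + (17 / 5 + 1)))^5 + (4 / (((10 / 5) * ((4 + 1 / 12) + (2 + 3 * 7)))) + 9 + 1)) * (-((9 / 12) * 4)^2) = 21462023263706 / 12459245175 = 1722.58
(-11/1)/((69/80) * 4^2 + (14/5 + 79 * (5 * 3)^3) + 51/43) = -0.00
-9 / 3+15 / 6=-1 / 2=-0.50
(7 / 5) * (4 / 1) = 28 / 5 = 5.60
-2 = -2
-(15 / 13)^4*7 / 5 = -2.48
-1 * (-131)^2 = -17161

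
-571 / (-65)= 571 / 65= 8.78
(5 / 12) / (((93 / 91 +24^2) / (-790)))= -179725 / 315054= -0.57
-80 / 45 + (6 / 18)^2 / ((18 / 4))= -142 / 81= -1.75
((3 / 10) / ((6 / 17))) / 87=17 / 1740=0.01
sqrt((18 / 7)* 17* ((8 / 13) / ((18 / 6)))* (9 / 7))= 12* sqrt(663) / 91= 3.40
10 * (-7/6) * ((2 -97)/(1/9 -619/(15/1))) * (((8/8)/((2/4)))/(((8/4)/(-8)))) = 99750/463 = 215.44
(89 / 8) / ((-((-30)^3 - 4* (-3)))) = 89 / 215904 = 0.00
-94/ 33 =-2.85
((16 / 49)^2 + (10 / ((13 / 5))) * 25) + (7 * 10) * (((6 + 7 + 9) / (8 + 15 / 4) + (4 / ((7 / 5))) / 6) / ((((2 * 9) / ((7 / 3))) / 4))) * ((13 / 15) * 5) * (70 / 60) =563826401594 / 1069451019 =527.21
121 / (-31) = -3.90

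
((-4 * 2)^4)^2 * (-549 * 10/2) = -46053457920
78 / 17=4.59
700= 700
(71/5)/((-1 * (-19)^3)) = 0.00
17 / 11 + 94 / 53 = 1935 / 583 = 3.32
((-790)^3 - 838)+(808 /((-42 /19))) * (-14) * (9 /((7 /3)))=-3451140698 /7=-493020099.71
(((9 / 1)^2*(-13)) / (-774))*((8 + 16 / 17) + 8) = 16848 / 731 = 23.05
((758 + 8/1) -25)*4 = 2964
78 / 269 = 0.29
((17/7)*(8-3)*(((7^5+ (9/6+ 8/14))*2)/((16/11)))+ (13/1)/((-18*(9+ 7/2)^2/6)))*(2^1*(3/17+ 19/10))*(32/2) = 145632834955771/7809375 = 18648462.26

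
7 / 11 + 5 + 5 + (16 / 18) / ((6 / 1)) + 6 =4985 / 297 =16.78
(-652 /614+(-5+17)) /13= 3358 /3991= 0.84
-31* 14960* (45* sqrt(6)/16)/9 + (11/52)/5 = 11/260 - 144925* sqrt(6) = -354992.26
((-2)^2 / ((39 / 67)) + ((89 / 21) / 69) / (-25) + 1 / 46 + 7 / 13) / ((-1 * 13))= -0.57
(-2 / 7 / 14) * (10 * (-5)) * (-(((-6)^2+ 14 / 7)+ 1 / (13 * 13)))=-321150 / 8281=-38.78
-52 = -52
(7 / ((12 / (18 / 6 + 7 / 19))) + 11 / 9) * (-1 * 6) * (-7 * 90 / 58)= 114450 / 551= 207.71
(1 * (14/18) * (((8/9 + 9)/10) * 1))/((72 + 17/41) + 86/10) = 25543/2690496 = 0.01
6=6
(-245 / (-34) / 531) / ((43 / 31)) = 7595 / 776322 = 0.01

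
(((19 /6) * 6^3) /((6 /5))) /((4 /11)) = 3135 /2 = 1567.50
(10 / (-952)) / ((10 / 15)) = -15 / 952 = -0.02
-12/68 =-3/17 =-0.18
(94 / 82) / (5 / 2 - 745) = -94 / 60885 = -0.00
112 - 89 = 23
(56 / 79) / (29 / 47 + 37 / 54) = 142128 / 261095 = 0.54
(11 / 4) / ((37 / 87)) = 957 / 148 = 6.47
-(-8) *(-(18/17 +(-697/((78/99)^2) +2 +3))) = 25667866/2873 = 8934.17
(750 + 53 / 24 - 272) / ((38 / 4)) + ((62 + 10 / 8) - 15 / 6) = 6344 / 57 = 111.30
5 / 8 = 0.62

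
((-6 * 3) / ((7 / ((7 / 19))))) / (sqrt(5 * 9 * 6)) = -sqrt(30) / 95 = -0.06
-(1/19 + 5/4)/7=-99/532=-0.19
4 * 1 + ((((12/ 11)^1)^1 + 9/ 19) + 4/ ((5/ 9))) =13339/ 1045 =12.76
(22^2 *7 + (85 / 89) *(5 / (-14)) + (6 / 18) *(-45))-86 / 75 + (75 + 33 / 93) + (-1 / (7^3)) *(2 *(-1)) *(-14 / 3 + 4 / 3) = 489281918861 / 141950550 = 3446.85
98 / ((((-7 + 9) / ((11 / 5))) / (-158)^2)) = 13455596 / 5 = 2691119.20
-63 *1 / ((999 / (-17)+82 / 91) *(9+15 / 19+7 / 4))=7407036 / 78504655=0.09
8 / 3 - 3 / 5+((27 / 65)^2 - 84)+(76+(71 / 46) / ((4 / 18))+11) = 14208769 / 1166100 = 12.18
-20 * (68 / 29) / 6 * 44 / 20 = -1496 / 87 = -17.20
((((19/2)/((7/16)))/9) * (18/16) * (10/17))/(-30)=-19/357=-0.05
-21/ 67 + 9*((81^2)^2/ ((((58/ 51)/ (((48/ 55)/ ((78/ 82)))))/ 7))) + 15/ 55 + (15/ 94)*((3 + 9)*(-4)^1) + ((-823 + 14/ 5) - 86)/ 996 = 142284188780149886083/ 65033336940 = 2187865416.03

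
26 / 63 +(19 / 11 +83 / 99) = 688 / 231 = 2.98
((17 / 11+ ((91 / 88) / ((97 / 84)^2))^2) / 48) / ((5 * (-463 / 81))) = -0.00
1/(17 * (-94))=-0.00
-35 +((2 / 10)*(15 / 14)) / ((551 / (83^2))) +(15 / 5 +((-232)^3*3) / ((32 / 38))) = -343161650885 / 7714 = -44485565.32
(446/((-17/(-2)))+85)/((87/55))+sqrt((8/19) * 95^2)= 10 * sqrt(38)+42845/493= 148.55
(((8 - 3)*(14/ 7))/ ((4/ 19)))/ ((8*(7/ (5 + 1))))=285/ 56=5.09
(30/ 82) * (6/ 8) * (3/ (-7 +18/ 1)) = 135/ 1804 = 0.07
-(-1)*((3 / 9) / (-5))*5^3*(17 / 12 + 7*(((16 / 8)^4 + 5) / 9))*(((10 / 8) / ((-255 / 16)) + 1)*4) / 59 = -83425 / 9027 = -9.24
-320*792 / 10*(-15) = 380160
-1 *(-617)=617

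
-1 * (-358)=358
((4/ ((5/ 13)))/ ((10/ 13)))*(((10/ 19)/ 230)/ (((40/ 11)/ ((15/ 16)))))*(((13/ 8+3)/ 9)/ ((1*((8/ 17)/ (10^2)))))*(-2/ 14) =-1169311/ 9397248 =-0.12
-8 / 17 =-0.47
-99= -99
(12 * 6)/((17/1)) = 72/17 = 4.24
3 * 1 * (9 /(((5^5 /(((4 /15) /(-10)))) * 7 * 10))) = -0.00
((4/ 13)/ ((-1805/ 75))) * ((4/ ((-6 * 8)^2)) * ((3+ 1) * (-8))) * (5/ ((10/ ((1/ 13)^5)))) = 5/ 5227434147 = 0.00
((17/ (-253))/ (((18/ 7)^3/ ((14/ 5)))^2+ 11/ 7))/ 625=-0.00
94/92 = 47/46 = 1.02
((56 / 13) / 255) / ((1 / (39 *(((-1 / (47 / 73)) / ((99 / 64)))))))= -261632 / 395505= -0.66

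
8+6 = 14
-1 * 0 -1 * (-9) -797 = -788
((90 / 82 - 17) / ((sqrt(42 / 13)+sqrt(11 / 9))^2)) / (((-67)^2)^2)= -0.00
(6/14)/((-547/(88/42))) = -44/26803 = -0.00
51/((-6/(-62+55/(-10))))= 2295/4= 573.75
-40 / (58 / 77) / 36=-1.48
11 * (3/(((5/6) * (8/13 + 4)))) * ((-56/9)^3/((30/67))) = -4616.12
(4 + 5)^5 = 59049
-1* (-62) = 62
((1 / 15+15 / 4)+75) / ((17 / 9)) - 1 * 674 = -214973 / 340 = -632.27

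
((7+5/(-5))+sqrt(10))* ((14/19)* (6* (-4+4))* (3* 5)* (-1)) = 0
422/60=211/30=7.03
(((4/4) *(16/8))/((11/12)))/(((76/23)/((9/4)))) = 621/418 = 1.49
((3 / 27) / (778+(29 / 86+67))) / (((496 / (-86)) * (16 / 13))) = -24037 / 1298113344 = -0.00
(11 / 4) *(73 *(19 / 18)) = 15257 / 72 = 211.90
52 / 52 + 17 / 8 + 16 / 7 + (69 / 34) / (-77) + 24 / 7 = 92289 / 10472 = 8.81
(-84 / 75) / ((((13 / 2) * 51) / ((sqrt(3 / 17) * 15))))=-56 * sqrt(51) / 18785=-0.02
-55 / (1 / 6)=-330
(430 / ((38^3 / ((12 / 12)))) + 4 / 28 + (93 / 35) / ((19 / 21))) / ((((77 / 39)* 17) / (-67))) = -7747119081 / 1256980340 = -6.16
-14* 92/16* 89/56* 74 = -75739/8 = -9467.38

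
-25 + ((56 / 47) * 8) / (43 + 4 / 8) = -101329 / 4089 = -24.78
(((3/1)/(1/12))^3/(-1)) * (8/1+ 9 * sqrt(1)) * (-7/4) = 1388016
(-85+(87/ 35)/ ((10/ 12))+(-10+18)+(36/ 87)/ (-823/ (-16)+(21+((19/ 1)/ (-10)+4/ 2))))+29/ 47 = -14512808356/ 197737225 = -73.39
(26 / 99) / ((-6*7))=-13 / 2079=-0.01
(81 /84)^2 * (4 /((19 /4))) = 729 /931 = 0.78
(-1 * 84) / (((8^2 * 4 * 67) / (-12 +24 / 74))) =567 / 9916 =0.06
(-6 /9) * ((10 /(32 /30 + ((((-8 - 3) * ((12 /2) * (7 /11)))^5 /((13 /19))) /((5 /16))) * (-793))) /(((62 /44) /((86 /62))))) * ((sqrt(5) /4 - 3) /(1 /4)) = 14190 /87338258106413 - 2365 * sqrt(5) /174676516212826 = 0.00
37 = 37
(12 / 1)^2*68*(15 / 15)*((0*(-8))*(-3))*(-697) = 0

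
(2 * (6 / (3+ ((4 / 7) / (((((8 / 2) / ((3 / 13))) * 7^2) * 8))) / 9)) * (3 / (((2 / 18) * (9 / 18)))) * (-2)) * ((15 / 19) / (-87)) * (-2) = -1386927360 / 176897999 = -7.84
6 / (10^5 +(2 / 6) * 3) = 6 / 100001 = 0.00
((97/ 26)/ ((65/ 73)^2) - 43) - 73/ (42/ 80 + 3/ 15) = -442754473/ 3185650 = -138.98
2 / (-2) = -1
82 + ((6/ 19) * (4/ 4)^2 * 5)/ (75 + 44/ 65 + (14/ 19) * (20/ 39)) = 23112056/ 281783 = 82.02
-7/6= -1.17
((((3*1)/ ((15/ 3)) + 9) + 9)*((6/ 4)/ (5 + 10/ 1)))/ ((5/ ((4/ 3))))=62/ 125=0.50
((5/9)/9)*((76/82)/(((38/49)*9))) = 245/29889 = 0.01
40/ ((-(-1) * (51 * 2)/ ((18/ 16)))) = 15/ 34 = 0.44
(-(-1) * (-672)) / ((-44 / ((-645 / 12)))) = -9030 / 11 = -820.91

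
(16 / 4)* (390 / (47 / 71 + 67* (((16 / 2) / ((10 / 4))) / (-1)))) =-553800 / 75877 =-7.30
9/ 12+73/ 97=583/ 388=1.50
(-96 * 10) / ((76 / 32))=-7680 / 19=-404.21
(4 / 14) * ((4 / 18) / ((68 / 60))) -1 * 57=-20329 / 357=-56.94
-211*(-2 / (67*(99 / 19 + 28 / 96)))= 192432 / 168103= 1.14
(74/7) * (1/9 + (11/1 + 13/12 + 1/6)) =16465/126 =130.67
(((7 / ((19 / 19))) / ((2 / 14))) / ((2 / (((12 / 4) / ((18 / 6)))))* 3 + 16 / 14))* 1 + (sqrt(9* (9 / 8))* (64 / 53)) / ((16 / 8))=72* sqrt(2) / 53 + 343 / 50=8.78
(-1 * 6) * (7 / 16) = -21 / 8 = -2.62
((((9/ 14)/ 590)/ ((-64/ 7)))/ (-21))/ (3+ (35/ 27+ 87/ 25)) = 405/ 554966272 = 0.00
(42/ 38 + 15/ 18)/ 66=221/ 7524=0.03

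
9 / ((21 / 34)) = 102 / 7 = 14.57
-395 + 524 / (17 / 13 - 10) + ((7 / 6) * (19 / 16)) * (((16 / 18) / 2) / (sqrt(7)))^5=-51447 / 113 + 608 * sqrt(7) / 8680203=-455.28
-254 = -254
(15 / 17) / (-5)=-3 / 17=-0.18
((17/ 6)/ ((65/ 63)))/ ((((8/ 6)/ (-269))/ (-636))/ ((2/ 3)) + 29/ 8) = 61076988/ 80623595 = 0.76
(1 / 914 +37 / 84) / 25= 16951 / 959700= 0.02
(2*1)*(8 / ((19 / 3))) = 48 / 19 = 2.53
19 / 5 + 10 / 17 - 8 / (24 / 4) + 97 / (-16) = -12271 / 4080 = -3.01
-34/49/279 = -34/13671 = -0.00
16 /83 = 0.19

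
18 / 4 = 9 / 2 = 4.50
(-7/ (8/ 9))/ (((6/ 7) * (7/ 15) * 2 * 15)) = -21/ 32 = -0.66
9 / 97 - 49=-4744 / 97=-48.91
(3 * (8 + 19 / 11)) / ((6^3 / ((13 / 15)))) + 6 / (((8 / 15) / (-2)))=-265909 / 11880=-22.38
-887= -887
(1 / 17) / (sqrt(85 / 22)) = sqrt(1870) / 1445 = 0.03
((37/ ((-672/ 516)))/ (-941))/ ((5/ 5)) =1591/ 52696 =0.03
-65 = -65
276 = 276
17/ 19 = 0.89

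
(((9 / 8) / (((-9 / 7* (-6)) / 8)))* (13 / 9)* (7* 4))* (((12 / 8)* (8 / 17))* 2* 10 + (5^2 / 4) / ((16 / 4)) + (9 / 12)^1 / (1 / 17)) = 4925921 / 3672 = 1341.48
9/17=0.53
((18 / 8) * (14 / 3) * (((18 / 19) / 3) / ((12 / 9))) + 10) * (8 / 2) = 49.95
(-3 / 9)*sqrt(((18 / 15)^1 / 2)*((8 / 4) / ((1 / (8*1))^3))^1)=-32*sqrt(15) / 15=-8.26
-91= -91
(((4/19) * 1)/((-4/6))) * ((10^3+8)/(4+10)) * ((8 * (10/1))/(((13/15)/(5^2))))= -12960000/247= -52469.64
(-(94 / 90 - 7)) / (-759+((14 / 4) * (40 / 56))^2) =-1072 / 135495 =-0.01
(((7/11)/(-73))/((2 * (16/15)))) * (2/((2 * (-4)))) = 105/102784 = 0.00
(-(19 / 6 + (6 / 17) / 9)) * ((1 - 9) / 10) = 218 / 85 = 2.56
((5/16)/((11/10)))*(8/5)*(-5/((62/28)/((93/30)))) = -35/11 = -3.18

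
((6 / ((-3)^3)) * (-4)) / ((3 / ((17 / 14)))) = 68 / 189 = 0.36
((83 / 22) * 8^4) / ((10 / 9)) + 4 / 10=152990 / 11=13908.18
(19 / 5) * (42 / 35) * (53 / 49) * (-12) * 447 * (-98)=2592743.04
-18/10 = -9/5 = -1.80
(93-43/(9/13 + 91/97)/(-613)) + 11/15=1772834513/18904920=93.78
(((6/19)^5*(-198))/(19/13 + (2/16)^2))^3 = -2102007713669035103361171456/28181211734629146747356486711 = -0.07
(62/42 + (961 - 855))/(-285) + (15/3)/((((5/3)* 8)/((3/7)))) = -10361/47880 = -0.22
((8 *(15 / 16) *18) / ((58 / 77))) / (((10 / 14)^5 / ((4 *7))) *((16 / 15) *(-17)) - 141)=-3668884065 / 2888865566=-1.27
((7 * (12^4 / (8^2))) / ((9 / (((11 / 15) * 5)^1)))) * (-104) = -96096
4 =4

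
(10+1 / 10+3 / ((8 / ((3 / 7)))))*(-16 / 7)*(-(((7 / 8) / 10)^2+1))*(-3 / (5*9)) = -1.58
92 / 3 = 30.67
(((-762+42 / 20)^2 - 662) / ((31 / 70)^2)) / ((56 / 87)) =35126268009 / 7688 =4568973.47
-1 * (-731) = 731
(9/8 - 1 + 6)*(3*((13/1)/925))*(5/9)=637/4440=0.14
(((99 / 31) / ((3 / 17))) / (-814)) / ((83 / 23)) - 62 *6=-70830717 / 190402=-372.01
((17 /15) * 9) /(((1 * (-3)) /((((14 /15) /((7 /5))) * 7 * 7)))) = -1666 /15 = -111.07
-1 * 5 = -5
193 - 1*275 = -82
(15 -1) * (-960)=-13440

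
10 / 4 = 2.50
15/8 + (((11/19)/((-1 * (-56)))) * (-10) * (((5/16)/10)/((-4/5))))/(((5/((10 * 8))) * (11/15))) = 8355/4256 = 1.96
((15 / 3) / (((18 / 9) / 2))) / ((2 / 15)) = 75 / 2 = 37.50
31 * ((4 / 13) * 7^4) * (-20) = -5954480 / 13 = -458036.92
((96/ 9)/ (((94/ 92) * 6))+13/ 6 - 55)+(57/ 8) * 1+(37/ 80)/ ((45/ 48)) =-3677989/ 84600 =-43.48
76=76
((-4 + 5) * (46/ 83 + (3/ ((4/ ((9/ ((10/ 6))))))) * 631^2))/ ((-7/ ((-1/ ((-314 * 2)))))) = -2676837323/ 7297360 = -366.82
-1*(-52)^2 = -2704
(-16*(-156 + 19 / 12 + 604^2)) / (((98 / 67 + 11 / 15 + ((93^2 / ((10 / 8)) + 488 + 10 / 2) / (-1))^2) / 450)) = -3298364021250 / 69019268239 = -47.79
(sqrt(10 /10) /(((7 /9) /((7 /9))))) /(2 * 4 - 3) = 1 /5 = 0.20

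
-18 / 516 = -3 / 86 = -0.03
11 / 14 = 0.79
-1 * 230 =-230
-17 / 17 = -1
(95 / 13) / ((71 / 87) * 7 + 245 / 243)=669465 / 615706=1.09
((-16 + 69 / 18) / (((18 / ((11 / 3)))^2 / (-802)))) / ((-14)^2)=3542033 / 1714608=2.07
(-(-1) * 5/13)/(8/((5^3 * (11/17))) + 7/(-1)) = -0.06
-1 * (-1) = 1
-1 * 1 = -1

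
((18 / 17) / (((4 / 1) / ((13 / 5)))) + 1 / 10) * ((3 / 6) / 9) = 67 / 1530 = 0.04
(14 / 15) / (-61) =-14 / 915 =-0.02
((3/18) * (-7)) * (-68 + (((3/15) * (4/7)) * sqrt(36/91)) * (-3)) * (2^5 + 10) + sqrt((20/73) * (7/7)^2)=2 * sqrt(365)/73 + 72 * sqrt(91)/65 + 3332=3343.09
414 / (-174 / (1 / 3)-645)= -138 / 389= -0.35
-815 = -815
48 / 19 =2.53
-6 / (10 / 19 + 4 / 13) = -741 / 103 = -7.19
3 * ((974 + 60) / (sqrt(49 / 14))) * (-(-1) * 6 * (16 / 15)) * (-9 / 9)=-99264 * sqrt(14) / 35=-10611.77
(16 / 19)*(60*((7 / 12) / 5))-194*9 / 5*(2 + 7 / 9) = -18318 / 19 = -964.11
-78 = -78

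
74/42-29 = -572/21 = -27.24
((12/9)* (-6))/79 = -8/79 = -0.10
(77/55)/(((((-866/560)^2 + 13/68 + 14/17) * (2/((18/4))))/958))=4021990560/4539713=885.96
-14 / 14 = -1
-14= -14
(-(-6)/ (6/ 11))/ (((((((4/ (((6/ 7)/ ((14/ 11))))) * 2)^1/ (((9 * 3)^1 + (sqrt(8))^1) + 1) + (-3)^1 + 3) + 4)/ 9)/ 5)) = 800415 * sqrt(2)/ 1035772 + 28945620/ 258943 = 112.88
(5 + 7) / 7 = 12 / 7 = 1.71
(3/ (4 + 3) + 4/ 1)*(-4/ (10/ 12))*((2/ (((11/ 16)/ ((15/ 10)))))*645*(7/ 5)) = -4606848/ 55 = -83760.87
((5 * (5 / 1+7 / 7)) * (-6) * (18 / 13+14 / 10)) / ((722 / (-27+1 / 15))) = 438744 / 23465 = 18.70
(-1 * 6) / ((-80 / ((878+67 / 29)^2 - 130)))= 1954861533 / 33640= 58111.22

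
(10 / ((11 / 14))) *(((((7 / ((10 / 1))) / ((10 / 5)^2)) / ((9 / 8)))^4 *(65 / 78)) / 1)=33614 / 5412825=0.01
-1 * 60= -60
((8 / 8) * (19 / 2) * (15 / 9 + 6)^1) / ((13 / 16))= 3496 / 39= 89.64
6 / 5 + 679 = 3401 / 5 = 680.20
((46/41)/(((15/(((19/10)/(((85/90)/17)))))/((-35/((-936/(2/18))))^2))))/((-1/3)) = -0.00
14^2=196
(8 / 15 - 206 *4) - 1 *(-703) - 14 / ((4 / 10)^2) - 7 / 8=-25061 / 120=-208.84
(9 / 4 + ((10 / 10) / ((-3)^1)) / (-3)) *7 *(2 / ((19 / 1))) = 595 / 342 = 1.74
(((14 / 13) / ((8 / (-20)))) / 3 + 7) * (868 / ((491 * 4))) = 51646 / 19149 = 2.70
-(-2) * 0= 0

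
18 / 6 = 3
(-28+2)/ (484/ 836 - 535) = 247/ 5077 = 0.05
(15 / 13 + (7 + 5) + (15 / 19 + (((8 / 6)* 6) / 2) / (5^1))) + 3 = 21913 / 1235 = 17.74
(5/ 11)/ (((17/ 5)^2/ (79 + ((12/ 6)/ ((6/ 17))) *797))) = 1723250/ 9537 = 180.69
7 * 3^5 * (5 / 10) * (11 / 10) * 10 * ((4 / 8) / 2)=18711 / 8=2338.88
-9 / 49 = -0.18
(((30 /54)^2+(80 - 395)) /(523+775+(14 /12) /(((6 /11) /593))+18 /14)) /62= -356860 /180526113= -0.00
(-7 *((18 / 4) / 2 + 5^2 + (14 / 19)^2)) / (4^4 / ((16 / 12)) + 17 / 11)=-3090241 / 3074276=-1.01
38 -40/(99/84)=134/33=4.06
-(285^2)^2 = -6597500625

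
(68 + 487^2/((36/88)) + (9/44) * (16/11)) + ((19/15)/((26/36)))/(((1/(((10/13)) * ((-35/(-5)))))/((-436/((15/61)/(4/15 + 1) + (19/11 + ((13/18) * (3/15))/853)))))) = 199949751689691690062/346130262557937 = 577671.97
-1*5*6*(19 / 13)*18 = -10260 / 13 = -789.23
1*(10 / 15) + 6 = 20 / 3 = 6.67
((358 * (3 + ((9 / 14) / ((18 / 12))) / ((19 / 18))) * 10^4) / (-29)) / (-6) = 270290000 / 3857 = 70077.78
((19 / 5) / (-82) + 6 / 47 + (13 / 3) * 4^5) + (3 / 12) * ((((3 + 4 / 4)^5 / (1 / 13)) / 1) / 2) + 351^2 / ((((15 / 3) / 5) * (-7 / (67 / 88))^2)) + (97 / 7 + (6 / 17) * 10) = 1412665596720481 / 186458986560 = 7576.28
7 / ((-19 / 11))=-77 / 19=-4.05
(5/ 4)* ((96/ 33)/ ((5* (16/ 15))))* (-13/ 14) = -195/ 308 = -0.63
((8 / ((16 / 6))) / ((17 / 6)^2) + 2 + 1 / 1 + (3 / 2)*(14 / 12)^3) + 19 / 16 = 144473 / 20808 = 6.94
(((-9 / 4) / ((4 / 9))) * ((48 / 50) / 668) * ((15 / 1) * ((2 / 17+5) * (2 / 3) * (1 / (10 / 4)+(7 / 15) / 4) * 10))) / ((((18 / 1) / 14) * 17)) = -169911 / 1930520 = -0.09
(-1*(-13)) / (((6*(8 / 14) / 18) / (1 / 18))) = 91 / 24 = 3.79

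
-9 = -9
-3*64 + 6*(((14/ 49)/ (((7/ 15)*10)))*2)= -9372/ 49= -191.27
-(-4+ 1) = 3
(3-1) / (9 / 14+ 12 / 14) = 4 / 3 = 1.33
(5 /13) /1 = 5 /13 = 0.38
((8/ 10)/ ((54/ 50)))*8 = 160/ 27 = 5.93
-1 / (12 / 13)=-13 / 12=-1.08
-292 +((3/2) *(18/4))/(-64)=-74779/256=-292.11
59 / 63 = 0.94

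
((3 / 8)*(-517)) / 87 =-517 / 232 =-2.23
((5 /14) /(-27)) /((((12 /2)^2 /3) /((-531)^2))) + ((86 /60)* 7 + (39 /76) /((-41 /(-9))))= -196738303 /654360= -300.66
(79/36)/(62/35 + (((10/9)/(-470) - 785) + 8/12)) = -0.00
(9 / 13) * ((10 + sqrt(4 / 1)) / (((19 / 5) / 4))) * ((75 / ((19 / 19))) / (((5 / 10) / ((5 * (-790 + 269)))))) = -844020000 / 247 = -3417085.02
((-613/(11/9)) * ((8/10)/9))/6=-1226/165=-7.43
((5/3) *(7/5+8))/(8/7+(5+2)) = 329/171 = 1.92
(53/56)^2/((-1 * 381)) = -0.00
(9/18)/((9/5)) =0.28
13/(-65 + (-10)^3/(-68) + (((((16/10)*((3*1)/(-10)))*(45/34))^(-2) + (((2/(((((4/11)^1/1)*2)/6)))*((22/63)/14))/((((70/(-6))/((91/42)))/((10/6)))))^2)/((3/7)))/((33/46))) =-2144545098696/6958640400629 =-0.31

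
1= 1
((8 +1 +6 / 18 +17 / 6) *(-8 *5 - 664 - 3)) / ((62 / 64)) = -825776 / 93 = -8879.31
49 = 49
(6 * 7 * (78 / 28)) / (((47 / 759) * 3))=29601 / 47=629.81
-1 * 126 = -126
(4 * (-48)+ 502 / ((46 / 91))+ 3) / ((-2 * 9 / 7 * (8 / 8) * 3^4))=-3.86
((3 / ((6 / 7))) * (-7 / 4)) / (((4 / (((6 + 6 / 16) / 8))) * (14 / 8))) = -357 / 512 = -0.70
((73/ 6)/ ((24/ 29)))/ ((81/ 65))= 137605/ 11664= 11.80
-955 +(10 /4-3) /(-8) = -15279 /16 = -954.94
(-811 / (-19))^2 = 1821.94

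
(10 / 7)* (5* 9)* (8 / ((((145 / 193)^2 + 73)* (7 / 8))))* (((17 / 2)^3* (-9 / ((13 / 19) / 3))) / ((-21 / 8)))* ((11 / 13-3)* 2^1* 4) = -14420156141721600 / 11345806381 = -1270967.94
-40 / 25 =-8 / 5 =-1.60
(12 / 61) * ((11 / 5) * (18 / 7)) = 2376 / 2135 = 1.11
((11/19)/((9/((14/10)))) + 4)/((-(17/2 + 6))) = -6994/24795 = -0.28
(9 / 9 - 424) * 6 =-2538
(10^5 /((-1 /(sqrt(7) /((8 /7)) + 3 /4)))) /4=-21875 * sqrt(7) -18750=-76625.81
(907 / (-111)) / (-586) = 907 / 65046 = 0.01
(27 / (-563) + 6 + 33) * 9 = 197370 / 563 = 350.57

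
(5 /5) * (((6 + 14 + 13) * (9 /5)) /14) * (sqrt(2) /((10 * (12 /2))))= 99 * sqrt(2) /1400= 0.10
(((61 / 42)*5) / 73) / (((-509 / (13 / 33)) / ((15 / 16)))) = -19825 / 274664544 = -0.00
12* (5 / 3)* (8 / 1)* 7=1120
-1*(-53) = 53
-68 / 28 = -2.43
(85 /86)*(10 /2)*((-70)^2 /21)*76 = 87635.66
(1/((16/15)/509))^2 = 58293225/256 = 227707.91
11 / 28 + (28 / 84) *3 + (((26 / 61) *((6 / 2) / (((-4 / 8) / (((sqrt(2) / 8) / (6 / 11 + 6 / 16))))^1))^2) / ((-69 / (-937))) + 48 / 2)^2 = 265032342701045719 / 263615498336988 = 1005.37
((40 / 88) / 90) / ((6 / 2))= 1 / 594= 0.00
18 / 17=1.06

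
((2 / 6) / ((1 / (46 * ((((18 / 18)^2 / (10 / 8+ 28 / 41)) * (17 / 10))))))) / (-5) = -64124 / 23775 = -2.70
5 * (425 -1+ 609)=5165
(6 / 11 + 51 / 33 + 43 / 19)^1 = 910 / 209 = 4.35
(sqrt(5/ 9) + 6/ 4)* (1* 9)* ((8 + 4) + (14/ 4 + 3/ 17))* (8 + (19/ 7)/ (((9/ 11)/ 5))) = 825617* sqrt(5)/ 714 + 2476851/ 476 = 7789.09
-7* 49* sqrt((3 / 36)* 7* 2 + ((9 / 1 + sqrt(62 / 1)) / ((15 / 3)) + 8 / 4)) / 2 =-343* sqrt(180* sqrt(62) + 4470) / 60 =-438.63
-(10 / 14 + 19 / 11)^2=-35344 / 5929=-5.96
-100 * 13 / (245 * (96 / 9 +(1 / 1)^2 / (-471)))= -122460 / 246127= -0.50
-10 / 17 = -0.59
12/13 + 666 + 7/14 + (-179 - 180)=8019/26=308.42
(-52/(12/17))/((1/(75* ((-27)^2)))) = -4027725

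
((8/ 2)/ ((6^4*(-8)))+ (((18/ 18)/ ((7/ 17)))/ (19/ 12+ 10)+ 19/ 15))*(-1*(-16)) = 18611743/ 788130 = 23.62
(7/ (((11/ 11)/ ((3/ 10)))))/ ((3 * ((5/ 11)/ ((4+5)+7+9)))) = 77/ 2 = 38.50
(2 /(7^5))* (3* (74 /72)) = 37 /100842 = 0.00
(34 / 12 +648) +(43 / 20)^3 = 15858521 / 24000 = 660.77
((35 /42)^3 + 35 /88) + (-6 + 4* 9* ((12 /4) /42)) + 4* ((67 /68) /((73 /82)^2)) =474763018 /188342847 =2.52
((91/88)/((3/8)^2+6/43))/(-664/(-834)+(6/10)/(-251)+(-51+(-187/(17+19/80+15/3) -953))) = -3238269984040/887515066655041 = -0.00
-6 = -6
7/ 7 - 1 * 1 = 0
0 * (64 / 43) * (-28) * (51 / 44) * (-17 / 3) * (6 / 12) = 0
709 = 709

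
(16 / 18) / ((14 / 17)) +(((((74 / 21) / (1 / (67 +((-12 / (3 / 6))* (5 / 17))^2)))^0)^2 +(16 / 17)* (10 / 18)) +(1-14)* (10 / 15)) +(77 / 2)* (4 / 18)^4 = -4661551 / 780759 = -5.97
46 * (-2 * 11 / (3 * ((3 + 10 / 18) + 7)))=-3036 / 95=-31.96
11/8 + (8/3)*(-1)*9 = -181/8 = -22.62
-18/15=-6/5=-1.20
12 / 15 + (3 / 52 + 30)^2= 12225661 / 13520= 904.26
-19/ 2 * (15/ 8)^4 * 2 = -961875/ 4096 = -234.83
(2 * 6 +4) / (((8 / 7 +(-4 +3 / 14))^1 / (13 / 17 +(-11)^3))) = 5065536 / 629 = 8053.32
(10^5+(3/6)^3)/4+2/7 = 5600071/224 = 25000.32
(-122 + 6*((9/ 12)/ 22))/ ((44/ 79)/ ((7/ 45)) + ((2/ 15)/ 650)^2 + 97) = -70430071359375/ 58162184461832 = -1.21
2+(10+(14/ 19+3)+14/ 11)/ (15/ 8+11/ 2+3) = 3.45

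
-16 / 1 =-16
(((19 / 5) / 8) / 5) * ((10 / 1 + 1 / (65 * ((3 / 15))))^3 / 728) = 42713729 / 319883200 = 0.13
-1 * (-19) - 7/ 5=88/ 5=17.60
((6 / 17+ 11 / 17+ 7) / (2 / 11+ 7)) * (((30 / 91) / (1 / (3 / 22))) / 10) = 36 / 7189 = 0.01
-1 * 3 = -3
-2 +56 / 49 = -6 / 7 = -0.86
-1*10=-10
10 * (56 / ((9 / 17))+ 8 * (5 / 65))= 124480 / 117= 1063.93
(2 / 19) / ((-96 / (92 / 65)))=-23 / 14820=-0.00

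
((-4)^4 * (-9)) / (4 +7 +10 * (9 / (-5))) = 2304 / 7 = 329.14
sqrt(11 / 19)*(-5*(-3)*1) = 15*sqrt(209) / 19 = 11.41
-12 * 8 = -96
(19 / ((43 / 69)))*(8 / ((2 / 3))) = 15732 / 43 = 365.86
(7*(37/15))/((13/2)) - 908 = -176542/195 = -905.34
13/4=3.25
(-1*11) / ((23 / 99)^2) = -107811 / 529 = -203.80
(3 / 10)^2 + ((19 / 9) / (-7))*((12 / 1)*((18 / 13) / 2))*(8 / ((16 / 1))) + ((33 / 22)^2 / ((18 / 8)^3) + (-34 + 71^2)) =3689948239 / 737100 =5006.03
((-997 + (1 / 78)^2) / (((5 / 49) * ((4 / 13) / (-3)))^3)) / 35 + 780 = 3976058183331 / 160000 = 24850363.65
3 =3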